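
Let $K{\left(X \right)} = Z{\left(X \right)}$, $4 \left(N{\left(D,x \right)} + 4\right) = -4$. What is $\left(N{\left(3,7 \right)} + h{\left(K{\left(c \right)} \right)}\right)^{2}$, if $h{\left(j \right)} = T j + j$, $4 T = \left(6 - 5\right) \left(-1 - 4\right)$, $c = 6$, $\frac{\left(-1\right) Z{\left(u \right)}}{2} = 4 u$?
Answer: $49$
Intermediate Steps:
$Z{\left(u \right)} = - 8 u$ ($Z{\left(u \right)} = - 2 \cdot 4 u = - 8 u$)
$N{\left(D,x \right)} = -5$ ($N{\left(D,x \right)} = -4 + \frac{1}{4} \left(-4\right) = -4 - 1 = -5$)
$T = - \frac{5}{4}$ ($T = \frac{\left(6 - 5\right) \left(-1 - 4\right)}{4} = \frac{1 \left(-5\right)}{4} = \frac{1}{4} \left(-5\right) = - \frac{5}{4} \approx -1.25$)
$K{\left(X \right)} = - 8 X$
$h{\left(j \right)} = - \frac{j}{4}$ ($h{\left(j \right)} = - \frac{5 j}{4} + j = - \frac{j}{4}$)
$\left(N{\left(3,7 \right)} + h{\left(K{\left(c \right)} \right)}\right)^{2} = \left(-5 - \frac{\left(-8\right) 6}{4}\right)^{2} = \left(-5 - -12\right)^{2} = \left(-5 + 12\right)^{2} = 7^{2} = 49$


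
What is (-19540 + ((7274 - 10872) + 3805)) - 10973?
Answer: -30306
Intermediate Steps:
(-19540 + ((7274 - 10872) + 3805)) - 10973 = (-19540 + (-3598 + 3805)) - 10973 = (-19540 + 207) - 10973 = -19333 - 10973 = -30306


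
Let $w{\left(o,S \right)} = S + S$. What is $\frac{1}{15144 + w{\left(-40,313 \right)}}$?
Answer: $\frac{1}{15770} \approx 6.3412 \cdot 10^{-5}$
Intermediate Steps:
$w{\left(o,S \right)} = 2 S$
$\frac{1}{15144 + w{\left(-40,313 \right)}} = \frac{1}{15144 + 2 \cdot 313} = \frac{1}{15144 + 626} = \frac{1}{15770}$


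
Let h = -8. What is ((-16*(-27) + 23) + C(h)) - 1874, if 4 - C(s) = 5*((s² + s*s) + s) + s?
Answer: -2007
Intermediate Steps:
C(s) = 4 - 10*s² - 6*s (C(s) = 4 - (5*((s² + s*s) + s) + s) = 4 - (5*((s² + s²) + s) + s) = 4 - (5*(2*s² + s) + s) = 4 - (5*(s + 2*s²) + s) = 4 - ((5*s + 10*s²) + s) = 4 - (6*s + 10*s²) = 4 + (-10*s² - 6*s) = 4 - 10*s² - 6*s)
((-16*(-27) + 23) + C(h)) - 1874 = ((-16*(-27) + 23) + (4 - 10*(-8)² - 6*(-8))) - 1874 = ((432 + 23) + (4 - 10*64 + 48)) - 1874 = (455 + (4 - 640 + 48)) - 1874 = (455 - 588) - 1874 = -133 - 1874 = -2007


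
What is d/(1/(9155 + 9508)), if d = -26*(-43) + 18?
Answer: 21201168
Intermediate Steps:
d = 1136 (d = 1118 + 18 = 1136)
d/(1/(9155 + 9508)) = 1136/(1/(9155 + 9508)) = 1136/(1/18663) = 1136*18663 = 21201168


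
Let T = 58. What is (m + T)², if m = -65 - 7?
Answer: 196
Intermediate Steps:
m = -72
(m + T)² = (-72 + 58)² = (-14)² = 196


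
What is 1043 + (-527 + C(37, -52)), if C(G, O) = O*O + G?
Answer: 3257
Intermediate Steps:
C(G, O) = G + O² (C(G, O) = O² + G = G + O²)
1043 + (-527 + C(37, -52)) = 1043 + (-527 + (37 + (-52)²)) = 1043 + (-527 + (37 + 2704)) = 1043 + (-527 + 2741) = 1043 + 2214 = 3257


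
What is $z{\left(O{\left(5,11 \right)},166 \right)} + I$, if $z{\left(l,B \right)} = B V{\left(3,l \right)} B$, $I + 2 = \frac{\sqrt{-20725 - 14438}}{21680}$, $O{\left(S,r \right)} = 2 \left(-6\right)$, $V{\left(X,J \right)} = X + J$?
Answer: $-248006 + \frac{3 i \sqrt{3907}}{21680} \approx -2.4801 \cdot 10^{5} + 0.0086493 i$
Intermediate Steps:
$V{\left(X,J \right)} = J + X$
$O{\left(S,r \right)} = -12$
$I = -2 + \frac{3 i \sqrt{3907}}{21680}$ ($I = -2 + \frac{\sqrt{-20725 - 14438}}{21680} = -2 + \sqrt{-35163} \cdot \frac{1}{21680} = -2 + 3 i \sqrt{3907} \cdot \frac{1}{21680} = -2 + \frac{3 i \sqrt{3907}}{21680} \approx -2.0 + 0.0086493 i$)
$z{\left(l,B \right)} = B^{2} \left(3 + l\right)$ ($z{\left(l,B \right)} = B \left(l + 3\right) B = B \left(3 + l\right) B = B^{2} \left(3 + l\right)$)
$z{\left(O{\left(5,11 \right)},166 \right)} + I = 166^{2} \left(3 - 12\right) - \left(2 - \frac{3 i \sqrt{3907}}{21680}\right) = 27556 \left(-9\right) - \left(2 - \frac{3 i \sqrt{3907}}{21680}\right) = -248004 - \left(2 - \frac{3 i \sqrt{3907}}{21680}\right) = -248006 + \frac{3 i \sqrt{3907}}{21680}$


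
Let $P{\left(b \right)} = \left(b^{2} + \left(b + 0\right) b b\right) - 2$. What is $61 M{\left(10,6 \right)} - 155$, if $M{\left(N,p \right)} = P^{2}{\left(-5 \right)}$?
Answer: $634489$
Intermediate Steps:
$P{\left(b \right)} = -2 + b^{2} + b^{3}$ ($P{\left(b \right)} = \left(b^{2} + b b b\right) - 2 = \left(b^{2} + b^{2} b\right) - 2 = \left(b^{2} + b^{3}\right) - 2 = -2 + b^{2} + b^{3}$)
$M{\left(N,p \right)} = 10404$ ($M{\left(N,p \right)} = \left(-2 + \left(-5\right)^{2} + \left(-5\right)^{3}\right)^{2} = \left(-2 + 25 - 125\right)^{2} = \left(-102\right)^{2} = 10404$)
$61 M{\left(10,6 \right)} - 155 = 61 \cdot 10404 - 155 = 634644 - 155 = 634489$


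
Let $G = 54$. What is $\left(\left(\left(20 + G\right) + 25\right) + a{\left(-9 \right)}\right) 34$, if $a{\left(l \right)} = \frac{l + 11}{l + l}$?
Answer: $\frac{30260}{9} \approx 3362.2$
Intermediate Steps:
$a{\left(l \right)} = \frac{11 + l}{2 l}$
$\left(\left(\left(20 + G\right) + 25\right) + a{\left(-9 \right)}\right) 34 = \left(\left(\left(20 + 54\right) + 25\right) + \frac{11 - 9}{2 \left(-9\right)}\right) 34 = \left(\left(74 + 25\right) + \frac{1}{2} \left(- \frac{1}{9}\right) 2\right) 34 = \left(99 - \frac{1}{9}\right) 34 = \frac{890}{9} \cdot 34 = \frac{30260}{9}$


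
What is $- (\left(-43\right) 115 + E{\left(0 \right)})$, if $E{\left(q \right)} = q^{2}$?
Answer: $4945$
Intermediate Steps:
$- (\left(-43\right) 115 + E{\left(0 \right)}) = - (\left(-43\right) 115 + 0^{2}) = - (-4945 + 0) = \left(-1\right) \left(-4945\right) = 4945$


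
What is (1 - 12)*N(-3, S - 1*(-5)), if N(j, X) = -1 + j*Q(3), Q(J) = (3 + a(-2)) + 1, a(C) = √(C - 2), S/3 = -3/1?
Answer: 143 + 66*I ≈ 143.0 + 66.0*I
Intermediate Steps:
S = -9 (S = 3*(-3/1) = 3*(-3*1) = 3*(-3) = -9)
a(C) = √(-2 + C)
Q(J) = 4 + 2*I (Q(J) = (3 + √(-2 - 2)) + 1 = (3 + √(-4)) + 1 = (3 + 2*I) + 1 = 4 + 2*I)
N(j, X) = -1 + j*(4 + 2*I)
(1 - 12)*N(-3, S - 1*(-5)) = (1 - 12)*(-1 + 2*(-3)*(2 + I)) = -11*(-1 + (-12 - 6*I)) = -11*(-13 - 6*I) = 143 + 66*I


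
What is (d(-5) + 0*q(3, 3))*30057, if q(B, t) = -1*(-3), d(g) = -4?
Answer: -120228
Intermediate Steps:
q(B, t) = 3
(d(-5) + 0*q(3, 3))*30057 = (-4 + 0*3)*30057 = (-4 + 0)*30057 = -4*30057 = -120228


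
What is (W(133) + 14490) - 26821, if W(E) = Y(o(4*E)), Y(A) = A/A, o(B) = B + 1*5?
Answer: -12330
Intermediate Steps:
o(B) = 5 + B (o(B) = B + 5 = 5 + B)
Y(A) = 1
W(E) = 1
(W(133) + 14490) - 26821 = (1 + 14490) - 26821 = 14491 - 26821 = -12330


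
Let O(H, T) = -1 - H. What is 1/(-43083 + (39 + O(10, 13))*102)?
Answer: -1/40227 ≈ -2.4859e-5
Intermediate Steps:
1/(-43083 + (39 + O(10, 13))*102) = 1/(-43083 + (39 + (-1 - 1*10))*102) = 1/(-43083 + (39 + (-1 - 10))*102) = 1/(-43083 + (39 - 11)*102) = 1/(-43083 + 28*102) = 1/(-43083 + 2856) = 1/(-40227) = -1/40227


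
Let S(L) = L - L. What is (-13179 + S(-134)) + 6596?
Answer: -6583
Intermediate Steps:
S(L) = 0
(-13179 + S(-134)) + 6596 = (-13179 + 0) + 6596 = -13179 + 6596 = -6583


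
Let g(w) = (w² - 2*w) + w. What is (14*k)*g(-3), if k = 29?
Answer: 4872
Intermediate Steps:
g(w) = w² - w
(14*k)*g(-3) = (14*29)*(-3*(-1 - 3)) = 406*(-3*(-4)) = 406*12 = 4872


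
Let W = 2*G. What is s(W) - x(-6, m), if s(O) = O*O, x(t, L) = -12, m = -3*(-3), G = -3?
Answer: 48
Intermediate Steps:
m = 9
W = -6 (W = 2*(-3) = -6)
s(O) = O²
s(W) - x(-6, m) = (-6)² - 1*(-12) = 36 + 12 = 48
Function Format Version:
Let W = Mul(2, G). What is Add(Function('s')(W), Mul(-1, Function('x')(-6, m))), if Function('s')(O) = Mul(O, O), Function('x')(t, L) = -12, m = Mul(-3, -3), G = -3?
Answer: 48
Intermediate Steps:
m = 9
W = -6 (W = Mul(2, -3) = -6)
Function('s')(O) = Pow(O, 2)
Add(Function('s')(W), Mul(-1, Function('x')(-6, m))) = Add(Pow(-6, 2), Mul(-1, -12)) = Add(36, 12) = 48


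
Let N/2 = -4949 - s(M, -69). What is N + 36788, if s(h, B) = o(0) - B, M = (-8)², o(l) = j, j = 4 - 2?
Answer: 26748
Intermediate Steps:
j = 2
o(l) = 2
M = 64
s(h, B) = 2 - B
N = -10040 (N = 2*(-4949 - (2 - 1*(-69))) = 2*(-4949 - (2 + 69)) = 2*(-4949 - 1*71) = 2*(-4949 - 71) = 2*(-5020) = -10040)
N + 36788 = -10040 + 36788 = 26748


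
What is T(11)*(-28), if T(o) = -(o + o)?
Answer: 616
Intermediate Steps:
T(o) = -2*o
T(11)*(-28) = -2*11*(-28) = -22*(-28) = 616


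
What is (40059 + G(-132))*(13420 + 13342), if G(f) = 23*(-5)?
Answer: 1068981328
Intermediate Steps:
G(f) = -115
(40059 + G(-132))*(13420 + 13342) = (40059 - 115)*(13420 + 13342) = 39944*26762 = 1068981328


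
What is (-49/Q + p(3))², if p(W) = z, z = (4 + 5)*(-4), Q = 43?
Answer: 2550409/1849 ≈ 1379.3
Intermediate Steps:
z = -36 (z = 9*(-4) = -36)
p(W) = -36
(-49/Q + p(3))² = (-49/43 - 36)² = (-1597/43)² = 2550409/1849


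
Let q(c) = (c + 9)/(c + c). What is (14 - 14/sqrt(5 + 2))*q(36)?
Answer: 35/4 - 5*sqrt(7)/4 ≈ 5.4428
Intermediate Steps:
q(c) = (9 + c)/(2*c) (q(c) = (9 + c)/((2*c)) = (9 + c)*(1/(2*c)) = (9 + c)/(2*c))
(14 - 14/sqrt(5 + 2))*q(36) = (14 - 14/sqrt(5 + 2))*((1/2)*(9 + 36)/36) = (14 - 14*sqrt(7)/7)*((1/2)*(1/36)*45) = (14 - 2*sqrt(7))*(5/8) = 35/4 - 5*sqrt(7)/4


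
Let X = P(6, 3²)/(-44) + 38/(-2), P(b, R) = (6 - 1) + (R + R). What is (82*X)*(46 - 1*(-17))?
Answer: -2218797/22 ≈ -1.0085e+5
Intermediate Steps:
P(b, R) = 5 + 2*R
X = -859/44 (X = (5 + 2*3²)/(-44) + 38/(-2) = (5 + 2*9)*(-1/44) + 38*(-½) = (5 + 18)*(-1/44) - 19 = 23*(-1/44) - 19 = -23/44 - 19 = -859/44 ≈ -19.523)
(82*X)*(46 - 1*(-17)) = (82*(-859/44))*(46 - 1*(-17)) = -35219*(46 + 17)/22 = -35219/22*63 = -2218797/22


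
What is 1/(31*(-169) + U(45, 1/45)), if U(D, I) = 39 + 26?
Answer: -1/5174 ≈ -0.00019327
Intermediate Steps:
U(D, I) = 65
1/(31*(-169) + U(45, 1/45)) = 1/(31*(-169) + 65) = 1/(-5239 + 65) = 1/(-5174) = -1/5174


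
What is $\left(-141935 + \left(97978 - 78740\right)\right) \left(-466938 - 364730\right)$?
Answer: $102043168596$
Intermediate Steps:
$\left(-141935 + \left(97978 - 78740\right)\right) \left(-466938 - 364730\right) = \left(-141935 + \left(97978 - 78740\right)\right) \left(-831668\right) = \left(-141935 + 19238\right) \left(-831668\right) = \left(-122697\right) \left(-831668\right) = 102043168596$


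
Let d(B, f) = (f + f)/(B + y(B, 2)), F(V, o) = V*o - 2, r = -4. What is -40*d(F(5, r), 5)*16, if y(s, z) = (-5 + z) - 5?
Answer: 640/3 ≈ 213.33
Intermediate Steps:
y(s, z) = -10 + z
F(V, o) = -2 + V*o
d(B, f) = 2*f/(-8 + B) (d(B, f) = (f + f)/(B + (-10 + 2)) = (2*f)/(B - 8) = (2*f)/(-8 + B) = 2*f/(-8 + B))
-40*d(F(5, r), 5)*16 = -80*5/(-8 + (-2 + 5*(-4)))*16 = -80*5/(-8 + (-2 - 20))*16 = -80*5/(-8 - 22)*16 = -80*5/(-30)*16 = -80*5*(-1)/30*16 = -40*(-1/3)*16 = (40/3)*16 = 640/3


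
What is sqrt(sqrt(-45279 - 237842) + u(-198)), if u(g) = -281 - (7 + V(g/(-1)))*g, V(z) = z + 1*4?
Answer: sqrt(41101 + I*sqrt(283121)) ≈ 202.74 + 1.312*I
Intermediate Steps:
V(z) = 4 + z (V(z) = z + 4 = 4 + z)
u(g) = -281 - g*(11 - g) (u(g) = -281 - (7 + (4 + g/(-1)))*g = -281 - (7 + (4 + g*(-1)))*g = -281 - (7 + (4 - g))*g = -281 - (11 - g)*g = -281 - g*(11 - g))
sqrt(sqrt(-45279 - 237842) + u(-198)) = sqrt(sqrt(-45279 - 237842) + (-281 + (-198)**2 - 11*(-198))) = sqrt(sqrt(-283121) + (-281 + 39204 + 2178)) = sqrt(I*sqrt(283121) + 41101) = sqrt(41101 + I*sqrt(283121))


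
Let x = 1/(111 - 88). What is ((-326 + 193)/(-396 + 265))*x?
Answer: 133/3013 ≈ 0.044142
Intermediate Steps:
x = 1/23 ≈ 0.043478
((-326 + 193)/(-396 + 265))*x = ((-326 + 193)/(-396 + 265))*(1/23) = -133/(-131)*(1/23) = -133*(-1/131)*(1/23) = (133/131)*(1/23) = 133/3013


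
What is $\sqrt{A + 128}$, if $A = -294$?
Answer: $i \sqrt{166} \approx 12.884 i$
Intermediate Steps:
$\sqrt{A + 128} = \sqrt{-294 + 128} = \sqrt{-166} = i \sqrt{166}$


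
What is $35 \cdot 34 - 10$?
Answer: $1180$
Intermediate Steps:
$35 \cdot 34 - 10 = 1190 - 10 = 1180$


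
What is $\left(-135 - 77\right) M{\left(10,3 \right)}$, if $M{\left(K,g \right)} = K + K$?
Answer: $-4240$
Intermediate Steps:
$M{\left(K,g \right)} = 2 K$
$\left(-135 - 77\right) M{\left(10,3 \right)} = \left(-135 - 77\right) 2 \cdot 10 = \left(-212\right) 20 = -4240$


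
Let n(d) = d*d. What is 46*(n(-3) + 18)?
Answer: 1242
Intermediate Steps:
n(d) = d²
46*(n(-3) + 18) = 46*((-3)² + 18) = 46*(9 + 18) = 46*27 = 1242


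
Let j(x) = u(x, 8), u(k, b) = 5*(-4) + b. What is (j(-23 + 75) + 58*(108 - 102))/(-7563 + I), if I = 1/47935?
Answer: -4026540/90633101 ≈ -0.044427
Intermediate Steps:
I = 1/47935 ≈ 2.0862e-5
u(k, b) = -20 + b
j(x) = -12 (j(x) = -20 + 8 = -12)
(j(-23 + 75) + 58*(108 - 102))/(-7563 + I) = (-12 + 58*(108 - 102))/(-7563 + 1/47935) = (-12 + 58*6)/(-362532404/47935) = (-12 + 348)*(-47935/362532404) = 336*(-47935/362532404) = -4026540/90633101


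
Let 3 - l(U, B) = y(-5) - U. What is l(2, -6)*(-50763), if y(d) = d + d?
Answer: -761445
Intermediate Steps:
y(d) = 2*d
l(U, B) = 13 + U (l(U, B) = 3 - (2*(-5) - U) = 3 - (-10 - U) = 3 + (10 + U) = 13 + U)
l(2, -6)*(-50763) = (13 + 2)*(-50763) = 15*(-50763) = -761445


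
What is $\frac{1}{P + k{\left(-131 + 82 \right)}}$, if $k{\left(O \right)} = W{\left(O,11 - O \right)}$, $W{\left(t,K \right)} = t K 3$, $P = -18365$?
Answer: $- \frac{1}{27185} \approx -3.6785 \cdot 10^{-5}$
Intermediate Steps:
$W{\left(t,K \right)} = 3 K t$ ($W{\left(t,K \right)} = K t 3 = 3 K t$)
$k{\left(O \right)} = 3 O \left(11 - O\right)$ ($k{\left(O \right)} = 3 \left(11 - O\right) O = 3 O \left(11 - O\right)$)
$\frac{1}{P + k{\left(-131 + 82 \right)}} = \frac{1}{-18365 + 3 \left(-131 + 82\right) \left(11 - \left(-131 + 82\right)\right)} = \frac{1}{-18365 + 3 \left(-49\right) \left(11 - -49\right)} = \frac{1}{-18365 + 3 \left(-49\right) \left(11 + 49\right)} = \frac{1}{-18365 + 3 \left(-49\right) 60} = \frac{1}{-18365 - 8820} = \frac{1}{-27185} = - \frac{1}{27185}$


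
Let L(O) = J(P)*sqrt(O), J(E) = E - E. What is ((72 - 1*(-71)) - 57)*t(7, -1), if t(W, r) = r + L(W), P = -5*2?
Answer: -86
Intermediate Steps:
P = -10
J(E) = 0
L(O) = 0 (L(O) = 0*sqrt(O) = 0)
t(W, r) = r (t(W, r) = r + 0 = r)
((72 - 1*(-71)) - 57)*t(7, -1) = ((72 - 1*(-71)) - 57)*(-1) = ((72 + 71) - 57)*(-1) = (143 - 57)*(-1) = 86*(-1) = -86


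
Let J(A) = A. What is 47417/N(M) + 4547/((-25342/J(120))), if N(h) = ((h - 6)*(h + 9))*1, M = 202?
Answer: -10681923113/524021876 ≈ -20.384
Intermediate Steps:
N(h) = (-6 + h)*(9 + h) (N(h) = ((-6 + h)*(9 + h))*1 = (-6 + h)*(9 + h))
47417/N(M) + 4547/((-25342/J(120))) = 47417/(-54 + 202² + 3*202) + 4547/((-25342/120)) = 47417/(-54 + 40804 + 606) + 4547/((-25342*1/120)) = 47417/41356 + 4547/(-12671/60) = 47417*(1/41356) + 4547*(-60/12671) = 47417/41356 - 272820/12671 = -10681923113/524021876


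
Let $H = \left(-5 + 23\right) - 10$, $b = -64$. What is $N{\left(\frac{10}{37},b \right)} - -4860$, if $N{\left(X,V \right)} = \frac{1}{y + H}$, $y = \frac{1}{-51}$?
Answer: $\frac{1978071}{407} \approx 4860.1$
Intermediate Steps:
$y = - \frac{1}{51} \approx -0.019608$
$H = 8$ ($H = 18 - 10 = 8$)
$N{\left(X,V \right)} = \frac{51}{407}$ ($N{\left(X,V \right)} = \frac{1}{- \frac{1}{51} + 8} = \frac{1}{\frac{407}{51}} = \frac{51}{407}$)
$N{\left(\frac{10}{37},b \right)} - -4860 = \frac{51}{407} - -4860 = \frac{51}{407} + 4860 = \frac{1978071}{407}$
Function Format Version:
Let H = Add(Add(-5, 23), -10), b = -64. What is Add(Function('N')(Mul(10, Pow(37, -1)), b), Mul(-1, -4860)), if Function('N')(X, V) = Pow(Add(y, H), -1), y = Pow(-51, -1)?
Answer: Rational(1978071, 407) ≈ 4860.1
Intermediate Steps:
y = Rational(-1, 51) ≈ -0.019608
H = 8 (H = Add(18, -10) = 8)
Function('N')(X, V) = Rational(51, 407) (Function('N')(X, V) = Pow(Add(Rational(-1, 51), 8), -1) = Pow(Rational(407, 51), -1) = Rational(51, 407))
Add(Function('N')(Mul(10, Pow(37, -1)), b), Mul(-1, -4860)) = Add(Rational(51, 407), Mul(-1, -4860)) = Add(Rational(51, 407), 4860) = Rational(1978071, 407)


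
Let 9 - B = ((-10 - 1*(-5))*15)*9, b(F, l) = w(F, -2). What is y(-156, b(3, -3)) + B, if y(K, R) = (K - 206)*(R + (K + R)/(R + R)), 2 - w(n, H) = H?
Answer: 6114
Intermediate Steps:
w(n, H) = 2 - H
b(F, l) = 4 (b(F, l) = 2 - 1*(-2) = 2 + 2 = 4)
y(K, R) = (-206 + K)*(R + (K + R)/(2*R)) (y(K, R) = (-206 + K)*(R + (K + R)/((2*R))) = (-206 + K)*(R + (K + R)*(1/(2*R))) = (-206 + K)*(R + (K + R)/(2*R)))
B = 684 (B = 9 - (-10 - 1*(-5))*15*9 = 9 - (-10 + 5)*15*9 = 9 - (-5*15)*9 = 9 - (-75)*9 = 9 - 1*(-675) = 9 + 675 = 684)
y(-156, b(3, -3)) + B = (½)*((-156)² - 206*(-156) + 4*(-206 - 156 - 412*4 + 2*(-156)*4))/4 + 684 = (½)*(¼)*(24336 + 32136 + 4*(-206 - 156 - 1648 - 1248)) + 684 = (½)*(¼)*(24336 + 32136 + 4*(-3258)) + 684 = (½)*(¼)*(24336 + 32136 - 13032) + 684 = (½)*(¼)*43440 + 684 = 5430 + 684 = 6114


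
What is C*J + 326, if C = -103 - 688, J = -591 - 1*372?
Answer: 762059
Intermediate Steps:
J = -963 (J = -591 - 372 = -963)
C = -791
C*J + 326 = -791*(-963) + 326 = 761733 + 326 = 762059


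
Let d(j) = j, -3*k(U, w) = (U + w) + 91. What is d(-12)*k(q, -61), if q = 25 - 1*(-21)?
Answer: 304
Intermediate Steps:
q = 46 (q = 25 + 21 = 46)
k(U, w) = -91/3 - U/3 - w/3 (k(U, w) = -((U + w) + 91)/3 = -(91 + U + w)/3 = -91/3 - U/3 - w/3)
d(-12)*k(q, -61) = -12*(-91/3 - ⅓*46 - ⅓*(-61)) = -12*(-91/3 - 46/3 + 61/3) = -12*(-76/3) = 304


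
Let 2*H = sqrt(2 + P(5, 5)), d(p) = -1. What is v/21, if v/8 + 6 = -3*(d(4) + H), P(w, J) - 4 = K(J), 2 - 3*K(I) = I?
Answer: -8/7 - 4*sqrt(5)/7 ≈ -2.4206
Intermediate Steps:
K(I) = 2/3 - I/3
P(w, J) = 14/3 - J/3 (P(w, J) = 4 + (2/3 - J/3) = 14/3 - J/3)
H = sqrt(5)/2 (H = sqrt(2 + (14/3 - 1/3*5))/2 = sqrt(2 + (14/3 - 5/3))/2 = sqrt(2 + 3)/2 = sqrt(5)/2 ≈ 1.1180)
v = -24 - 12*sqrt(5) (v = -48 + 8*(-3*(-1 + sqrt(5)/2)) = -48 + 8*(3 - 3*sqrt(5)/2) = -48 + (24 - 12*sqrt(5)) = -24 - 12*sqrt(5) ≈ -50.833)
v/21 = (-24 - 12*sqrt(5))/21 = (-24 - 12*sqrt(5))*(1/21) = -8/7 - 4*sqrt(5)/7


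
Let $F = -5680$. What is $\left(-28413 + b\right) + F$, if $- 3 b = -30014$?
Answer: $- \frac{72265}{3} \approx -24088.0$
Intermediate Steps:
$b = \frac{30014}{3}$ ($b = \left(- \frac{1}{3}\right) \left(-30014\right) = \frac{30014}{3} \approx 10005.0$)
$\left(-28413 + b\right) + F = \left(-28413 + \frac{30014}{3}\right) - 5680 = - \frac{55225}{3} - 5680 = - \frac{72265}{3}$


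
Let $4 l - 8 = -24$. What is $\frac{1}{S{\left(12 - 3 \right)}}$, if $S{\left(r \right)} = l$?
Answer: $- \frac{1}{4} \approx -0.25$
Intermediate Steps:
$l = -4$ ($l = 2 + \frac{1}{4} \left(-24\right) = 2 - 6 = -4$)
$S{\left(r \right)} = -4$
$\frac{1}{S{\left(12 - 3 \right)}} = \frac{1}{-4} = - \frac{1}{4}$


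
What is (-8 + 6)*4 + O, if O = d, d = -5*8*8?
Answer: -328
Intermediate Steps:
d = -320 (d = -40*8 = -320)
O = -320
(-8 + 6)*4 + O = (-8 + 6)*4 - 320 = -2*4 - 320 = -8 - 320 = -328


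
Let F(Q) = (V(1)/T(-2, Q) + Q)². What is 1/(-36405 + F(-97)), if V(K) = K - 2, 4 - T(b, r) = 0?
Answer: -16/431159 ≈ -3.7109e-5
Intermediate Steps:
T(b, r) = 4 (T(b, r) = 4 - 1*0 = 4 + 0 = 4)
V(K) = -2 + K
F(Q) = (-¼ + Q)² (F(Q) = ((-2 + 1)/4 + Q)² = (-1*¼ + Q)² = (-¼ + Q)²)
1/(-36405 + F(-97)) = 1/(-36405 + (-1 + 4*(-97))²/16) = 1/(-36405 + (-1 - 388)²/16) = 1/(-36405 + (1/16)*(-389)²) = 1/(-36405 + (1/16)*151321) = 1/(-36405 + 151321/16) = 1/(-431159/16) = -16/431159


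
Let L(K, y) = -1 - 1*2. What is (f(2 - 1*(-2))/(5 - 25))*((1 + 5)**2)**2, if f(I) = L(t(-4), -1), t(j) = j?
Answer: 972/5 ≈ 194.40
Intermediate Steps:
L(K, y) = -3 (L(K, y) = -1 - 2 = -3)
f(I) = -3
(f(2 - 1*(-2))/(5 - 25))*((1 + 5)**2)**2 = (-3/(5 - 25))*((1 + 5)**2)**2 = (-3/(-20))*(6**2)**2 = -3*(-1/20)*36**2 = (3/20)*1296 = 972/5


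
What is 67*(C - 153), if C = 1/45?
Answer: -461228/45 ≈ -10250.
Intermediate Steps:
C = 1/45 ≈ 0.022222
67*(C - 153) = 67*(1/45 - 153) = 67*(-6884/45) = -461228/45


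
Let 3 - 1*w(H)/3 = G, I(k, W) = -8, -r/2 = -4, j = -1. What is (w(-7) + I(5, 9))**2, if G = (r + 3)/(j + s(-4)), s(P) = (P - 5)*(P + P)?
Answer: 1444/5041 ≈ 0.28645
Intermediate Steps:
s(P) = 2*P*(-5 + P) (s(P) = (-5 + P)*(2*P) = 2*P*(-5 + P))
r = 8 (r = -2*(-4) = 8)
G = 11/71 (G = (8 + 3)/(-1 + 2*(-4)*(-5 - 4)) = 11/(-1 + 2*(-4)*(-9)) = 11/(-1 + 72) = 11/71 ≈ 0.15493)
w(H) = 606/71 (w(H) = 9 - 3*11/71 = 9 - 33/71 = 606/71)
(w(-7) + I(5, 9))**2 = (606/71 - 8)**2 = (38/71)**2 = 1444/5041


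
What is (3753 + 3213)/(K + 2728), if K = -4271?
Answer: -6966/1543 ≈ -4.5146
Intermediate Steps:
(3753 + 3213)/(K + 2728) = (3753 + 3213)/(-4271 + 2728) = 6966/(-1543) = 6966*(-1/1543) = -6966/1543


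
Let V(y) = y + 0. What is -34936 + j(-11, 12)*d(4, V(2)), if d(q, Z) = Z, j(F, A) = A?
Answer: -34912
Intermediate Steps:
V(y) = y
-34936 + j(-11, 12)*d(4, V(2)) = -34936 + 12*2 = -34936 + 24 = -34912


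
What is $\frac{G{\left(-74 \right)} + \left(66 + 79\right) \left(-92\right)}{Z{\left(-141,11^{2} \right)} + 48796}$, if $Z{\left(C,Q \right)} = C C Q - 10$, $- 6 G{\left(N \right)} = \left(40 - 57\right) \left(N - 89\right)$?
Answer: $- \frac{82811}{14726322} \approx -0.0056233$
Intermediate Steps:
$G{\left(N \right)} = - \frac{1513}{6} + \frac{17 N}{6}$ ($G{\left(N \right)} = - \frac{\left(40 - 57\right) \left(N - 89\right)}{6} = - \frac{\left(-17\right) \left(-89 + N\right)}{6} = - \frac{1513 - 17 N}{6} = - \frac{1513}{6} + \frac{17 N}{6}$)
$Z{\left(C,Q \right)} = -10 + Q C^{2}$ ($Z{\left(C,Q \right)} = C^{2} Q - 10 = Q C^{2} - 10 = -10 + Q C^{2}$)
$\frac{G{\left(-74 \right)} + \left(66 + 79\right) \left(-92\right)}{Z{\left(-141,11^{2} \right)} + 48796} = \frac{\left(- \frac{1513}{6} + \frac{17}{6} \left(-74\right)\right) + \left(66 + 79\right) \left(-92\right)}{\left(-10 + 11^{2} \left(-141\right)^{2}\right) + 48796} = \frac{\left(- \frac{1513}{6} - \frac{629}{3}\right) + 145 \left(-92\right)}{\left(-10 + 121 \cdot 19881\right) + 48796} = \frac{- \frac{2771}{6} - 13340}{\left(-10 + 2405601\right) + 48796} = - \frac{82811}{6 \left(2405591 + 48796\right)} = - \frac{82811}{6 \cdot 2454387} = \left(- \frac{82811}{6}\right) \frac{1}{2454387} = - \frac{82811}{14726322}$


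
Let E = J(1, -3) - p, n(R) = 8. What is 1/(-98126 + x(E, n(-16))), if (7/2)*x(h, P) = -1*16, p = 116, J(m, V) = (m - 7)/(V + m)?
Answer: -7/686914 ≈ -1.0191e-5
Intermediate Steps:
J(m, V) = (-7 + m)/(V + m)
E = -113 (E = (-7 + 1)/(-3 + 1) - 1*116 = -6/(-2) - 116 = -1/2*(-6) - 116 = 3 - 116 = -113)
x(h, P) = -32/7 (x(h, P) = 2*(-1*16)/7 = (2/7)*(-16) = -32/7)
1/(-98126 + x(E, n(-16))) = 1/(-98126 - 32/7) = 1/(-686914/7) = -7/686914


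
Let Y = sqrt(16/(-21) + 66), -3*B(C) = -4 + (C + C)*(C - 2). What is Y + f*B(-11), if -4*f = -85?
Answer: -3995/2 + sqrt(28770)/21 ≈ -1989.4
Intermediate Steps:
f = 85/4 (f = -1/4*(-85) = 85/4 ≈ 21.250)
B(C) = 4/3 - 2*C*(-2 + C)/3 (B(C) = -(-4 + (C + C)*(C - 2))/3 = -(-4 + (2*C)*(-2 + C))/3 = -(-4 + 2*C*(-2 + C))/3 = 4/3 - 2*C*(-2 + C)/3)
Y = sqrt(28770)/21 (Y = sqrt(16*(-1/21) + 66) = sqrt(-16/21 + 66) = sqrt(1370/21) = sqrt(28770)/21 ≈ 8.0770)
Y + f*B(-11) = sqrt(28770)/21 + 85*(4/3 - 2/3*(-11)**2 + (4/3)*(-11))/4 = sqrt(28770)/21 + 85*(4/3 - 2/3*121 - 44/3)/4 = sqrt(28770)/21 + 85*(4/3 - 242/3 - 44/3)/4 = sqrt(28770)/21 + (85/4)*(-94) = sqrt(28770)/21 - 3995/2 = -3995/2 + sqrt(28770)/21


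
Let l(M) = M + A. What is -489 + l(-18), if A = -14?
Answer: -521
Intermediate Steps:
l(M) = -14 + M (l(M) = M - 14 = -14 + M)
-489 + l(-18) = -489 + (-14 - 18) = -489 - 32 = -521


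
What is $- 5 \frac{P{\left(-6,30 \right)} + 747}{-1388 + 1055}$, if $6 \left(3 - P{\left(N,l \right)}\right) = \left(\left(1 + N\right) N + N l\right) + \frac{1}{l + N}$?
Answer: $\frac{557995}{47952} \approx 11.637$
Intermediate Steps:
$P{\left(N,l \right)} = 3 - \frac{1}{6 \left(N + l\right)} - \frac{N l}{6} - \frac{N \left(1 + N\right)}{6}$ ($P{\left(N,l \right)} = 3 - \frac{\left(\left(1 + N\right) N + N l\right) + \frac{1}{l + N}}{6} = 3 - \frac{\left(N \left(1 + N\right) + N l\right) + \frac{1}{N + l}}{6} = 3 - \frac{\left(N l + N \left(1 + N\right)\right) + \frac{1}{N + l}}{6} = 3 - \frac{\frac{1}{N + l} + N l + N \left(1 + N\right)}{6} = 3 - \left(\frac{1}{6 \left(N + l\right)} + \frac{N l}{6} + \frac{N \left(1 + N\right)}{6}\right) = 3 - \frac{1}{6 \left(N + l\right)} - \frac{N l}{6} - \frac{N \left(1 + N\right)}{6}$)
$- 5 \frac{P{\left(-6,30 \right)} + 747}{-1388 + 1055} = - 5 \frac{\frac{-1 - \left(-6\right)^{2} - \left(-6\right)^{3} + 18 \left(-6\right) + 18 \cdot 30 - \left(-6\right) 30 - - 6 \cdot 30^{2} - 60 \left(-6\right)^{2}}{6 \left(-6 + 30\right)} + 747}{-1388 + 1055} = - 5 \frac{\frac{-1 - 36 - -216 - 108 + 540 + 180 - \left(-6\right) 900 - 60 \cdot 36}{6 \cdot 24} + 747}{-333} = - 5 \left(\frac{1}{6} \cdot \frac{1}{24} \left(-1 - 36 + 216 - 108 + 540 + 180 + 5400 - 2160\right) + 747\right) \left(- \frac{1}{333}\right) = - 5 \left(\frac{1}{6} \cdot \frac{1}{24} \cdot 4031 + 747\right) \left(- \frac{1}{333}\right) = - 5 \left(\frac{4031}{144} + 747\right) \left(- \frac{1}{333}\right) = - 5 \cdot \frac{111599}{144} \left(- \frac{1}{333}\right) = \left(-5\right) \left(- \frac{111599}{47952}\right) = \frac{557995}{47952}$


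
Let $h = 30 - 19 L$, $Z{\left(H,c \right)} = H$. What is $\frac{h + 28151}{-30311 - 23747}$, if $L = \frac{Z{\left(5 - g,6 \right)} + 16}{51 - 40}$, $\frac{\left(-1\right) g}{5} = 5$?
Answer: $- \frac{309117}{594638} \approx -0.51984$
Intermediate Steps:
$g = -25$ ($g = \left(-5\right) 5 = -25$)
$L = \frac{46}{11}$ ($L = \frac{\left(5 - -25\right) + 16}{51 - 40} = \frac{\left(5 + 25\right) + 16}{11} = \left(30 + 16\right) \frac{1}{11} = 46 \cdot \frac{1}{11} = \frac{46}{11} \approx 4.1818$)
$h = - \frac{544}{11}$ ($h = 30 - \frac{874}{11} = - \frac{544}{11} \approx -49.455$)
$\frac{h + 28151}{-30311 - 23747} = \frac{- \frac{544}{11} + 28151}{-30311 - 23747} = \frac{309117}{11 \left(-54058\right)} = \frac{309117}{11} \left(- \frac{1}{54058}\right) = - \frac{309117}{594638}$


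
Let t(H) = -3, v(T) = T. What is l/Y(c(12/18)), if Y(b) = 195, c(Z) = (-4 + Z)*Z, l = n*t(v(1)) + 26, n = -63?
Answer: 43/39 ≈ 1.1026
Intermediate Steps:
l = 215 (l = -63*(-3) + 26 = 189 + 26 = 215)
c(Z) = Z*(-4 + Z)
l/Y(c(12/18)) = 215/195 = 215*(1/195) = 43/39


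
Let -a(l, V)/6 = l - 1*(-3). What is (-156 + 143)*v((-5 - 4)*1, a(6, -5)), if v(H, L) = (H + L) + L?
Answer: 1521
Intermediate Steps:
a(l, V) = -18 - 6*l (a(l, V) = -6*(l - 1*(-3)) = -6*(l + 3) = -6*(3 + l) = -18 - 6*l)
v(H, L) = H + 2*L
(-156 + 143)*v((-5 - 4)*1, a(6, -5)) = (-156 + 143)*((-5 - 4)*1 + 2*(-18 - 6*6)) = -13*(-9*1 + 2*(-18 - 36)) = -13*(-9 + 2*(-54)) = -13*(-9 - 108) = -13*(-117) = 1521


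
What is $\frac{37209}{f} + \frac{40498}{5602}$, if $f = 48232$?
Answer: $\frac{1080872177}{135097832} \approx 8.0007$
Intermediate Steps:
$\frac{37209}{f} + \frac{40498}{5602} = \frac{37209}{48232} + \frac{40498}{5602} = 37209 \cdot \frac{1}{48232} + 40498 \cdot \frac{1}{5602} = \frac{37209}{48232} + \frac{20249}{2801} = \frac{1080872177}{135097832}$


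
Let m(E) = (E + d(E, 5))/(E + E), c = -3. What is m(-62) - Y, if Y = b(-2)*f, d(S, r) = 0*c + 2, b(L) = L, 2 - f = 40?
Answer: -2341/31 ≈ -75.516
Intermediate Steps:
f = -38 (f = 2 - 1*40 = 2 - 40 = -38)
d(S, r) = 2 (d(S, r) = 0*(-3) + 2 = 0 + 2 = 2)
Y = 76 (Y = -2*(-38) = 76)
m(E) = (2 + E)/(2*E) (m(E) = (E + 2)/(E + E) = (2 + E)/((2*E)) = (2 + E)*(1/(2*E)) = (2 + E)/(2*E))
m(-62) - Y = (½)*(2 - 62)/(-62) - 1*76 = (½)*(-1/62)*(-60) - 76 = 15/31 - 76 = -2341/31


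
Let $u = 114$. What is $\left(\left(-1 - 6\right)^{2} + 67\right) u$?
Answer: $13224$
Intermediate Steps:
$\left(\left(-1 - 6\right)^{2} + 67\right) u = \left(\left(-1 - 6\right)^{2} + 67\right) 114 = \left(\left(-7\right)^{2} + 67\right) 114 = \left(49 + 67\right) 114 = 116 \cdot 114 = 13224$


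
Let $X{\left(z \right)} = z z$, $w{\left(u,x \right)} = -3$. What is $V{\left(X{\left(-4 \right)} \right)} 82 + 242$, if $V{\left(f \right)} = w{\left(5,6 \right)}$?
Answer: $-4$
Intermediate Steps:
$X{\left(z \right)} = z^{2}$
$V{\left(f \right)} = -3$
$V{\left(X{\left(-4 \right)} \right)} 82 + 242 = \left(-3\right) 82 + 242 = -246 + 242 = -4$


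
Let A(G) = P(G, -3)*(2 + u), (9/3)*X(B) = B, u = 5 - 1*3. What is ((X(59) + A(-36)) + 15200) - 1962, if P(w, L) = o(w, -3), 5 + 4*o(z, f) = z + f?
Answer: 39641/3 ≈ 13214.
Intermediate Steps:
u = 2 (u = 5 - 3 = 2)
X(B) = B/3
o(z, f) = -5/4 + f/4 + z/4 (o(z, f) = -5/4 + (z + f)/4 = -5/4 + (f + z)/4 = -5/4 + (f/4 + z/4) = -5/4 + f/4 + z/4)
P(w, L) = -2 + w/4 (P(w, L) = -5/4 + (1/4)*(-3) + w/4 = -5/4 - 3/4 + w/4 = -2 + w/4)
A(G) = -8 + G (A(G) = (-2 + G/4)*(2 + 2) = (-2 + G/4)*4 = -8 + G)
((X(59) + A(-36)) + 15200) - 1962 = (((1/3)*59 + (-8 - 36)) + 15200) - 1962 = ((59/3 - 44) + 15200) - 1962 = (-73/3 + 15200) - 1962 = 45527/3 - 1962 = 39641/3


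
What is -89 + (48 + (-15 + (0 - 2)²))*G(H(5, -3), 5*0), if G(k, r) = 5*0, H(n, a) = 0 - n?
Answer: -89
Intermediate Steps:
H(n, a) = -n
G(k, r) = 0
-89 + (48 + (-15 + (0 - 2)²))*G(H(5, -3), 5*0) = -89 + (48 + (-15 + (0 - 2)²))*0 = -89 + (48 + (-15 + (-2)²))*0 = -89 + (48 + (-15 + 4))*0 = -89 + (48 - 11)*0 = -89 + 37*0 = -89 + 0 = -89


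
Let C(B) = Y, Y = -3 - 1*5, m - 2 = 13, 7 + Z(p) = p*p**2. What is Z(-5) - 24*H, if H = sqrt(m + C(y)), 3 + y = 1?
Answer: -132 - 24*sqrt(7) ≈ -195.50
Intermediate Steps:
y = -2 (y = -3 + 1 = -2)
Z(p) = -7 + p**3 (Z(p) = -7 + p*p**2 = -7 + p**3)
m = 15 (m = 2 + 13 = 15)
Y = -8 (Y = -3 - 5 = -8)
C(B) = -8
H = sqrt(7) (H = sqrt(15 - 8) = sqrt(7) ≈ 2.6458)
Z(-5) - 24*H = (-7 + (-5)**3) - 24*sqrt(7) = (-7 - 125) - 24*sqrt(7) = -132 - 24*sqrt(7)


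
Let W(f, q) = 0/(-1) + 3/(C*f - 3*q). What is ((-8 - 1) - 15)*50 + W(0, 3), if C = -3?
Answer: -3601/3 ≈ -1200.3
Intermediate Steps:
W(f, q) = 3/(-3*f - 3*q) (W(f, q) = 0/(-1) + 3/(-3*f - 3*q) = 0*(-1) + 3/(-3*f - 3*q) = 0 + 3/(-3*f - 3*q) = 3/(-3*f - 3*q))
((-8 - 1) - 15)*50 + W(0, 3) = ((-8 - 1) - 15)*50 - 1/(0 + 3) = (-9 - 15)*50 - 1/3 = -24*50 - 1*1/3 = -1200 - 1/3 = -3601/3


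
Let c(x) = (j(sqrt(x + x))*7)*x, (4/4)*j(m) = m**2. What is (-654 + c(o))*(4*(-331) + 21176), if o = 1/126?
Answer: -1051638430/81 ≈ -1.2983e+7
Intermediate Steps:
j(m) = m**2
o = 1/126 ≈ 0.0079365
c(x) = 14*x**2 (c(x) = ((sqrt(x + x))**2*7)*x = ((sqrt(2*x))**2*7)*x = ((sqrt(2)*sqrt(x))**2*7)*x = ((2*x)*7)*x = (14*x)*x = 14*x**2)
(-654 + c(o))*(4*(-331) + 21176) = (-654 + 14*(1/126)**2)*(4*(-331) + 21176) = (-654 + 14*(1/15876))*(-1324 + 21176) = (-654 + 1/1134)*19852 = -741635/1134*19852 = -1051638430/81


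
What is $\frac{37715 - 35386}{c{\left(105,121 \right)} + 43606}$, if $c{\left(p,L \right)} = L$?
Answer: $\frac{2329}{43727} \approx 0.053262$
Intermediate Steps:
$\frac{37715 - 35386}{c{\left(105,121 \right)} + 43606} = \frac{37715 - 35386}{121 + 43606} = \frac{2329}{43727}$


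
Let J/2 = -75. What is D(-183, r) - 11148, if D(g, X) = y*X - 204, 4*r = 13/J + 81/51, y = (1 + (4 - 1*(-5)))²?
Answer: -1154075/102 ≈ -11314.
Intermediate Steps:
J = -150 (J = 2*(-75) = -150)
y = 100 (y = (1 + (4 + 5))² = (1 + 9)² = 10² = 100)
r = 3829/10200 (r = (13/(-150) + 81/51)/4 = (13*(-1/150) + 81*(1/51))/4 = (-13/150 + 27/17)/4 = (¼)*(3829/2550) = 3829/10200 ≈ 0.37539)
D(g, X) = -204 + 100*X (D(g, X) = 100*X - 204 = -204 + 100*X)
D(-183, r) - 11148 = (-204 + 100*(3829/10200)) - 11148 = (-204 + 3829/102) - 11148 = -16979/102 - 11148 = -1154075/102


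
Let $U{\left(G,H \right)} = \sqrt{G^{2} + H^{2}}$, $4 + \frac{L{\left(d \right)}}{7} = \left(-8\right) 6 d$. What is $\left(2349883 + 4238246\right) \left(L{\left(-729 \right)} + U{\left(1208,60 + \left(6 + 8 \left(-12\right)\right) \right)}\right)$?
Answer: $1613538202164 + 13176258 \sqrt{365041} \approx 1.6215 \cdot 10^{12}$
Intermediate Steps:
$L{\left(d \right)} = -28 - 336 d$ ($L{\left(d \right)} = -28 + 7 \left(-8\right) 6 d = -28 + 7 \left(- 48 d\right) = -28 - 336 d$)
$\left(2349883 + 4238246\right) \left(L{\left(-729 \right)} + U{\left(1208,60 + \left(6 + 8 \left(-12\right)\right) \right)}\right) = \left(2349883 + 4238246\right) \left(\left(-28 - -244944\right) + \sqrt{1208^{2} + \left(60 + \left(6 + 8 \left(-12\right)\right)\right)^{2}}\right) = 6588129 \left(\left(-28 + 244944\right) + \sqrt{1459264 + \left(60 + \left(6 - 96\right)\right)^{2}}\right) = 6588129 \left(244916 + \sqrt{1459264 + \left(60 - 90\right)^{2}}\right) = 6588129 \left(244916 + \sqrt{1459264 + \left(-30\right)^{2}}\right) = 6588129 \left(244916 + \sqrt{1459264 + 900}\right) = 6588129 \left(244916 + \sqrt{1460164}\right) = 6588129 \left(244916 + 2 \sqrt{365041}\right) = 1613538202164 + 13176258 \sqrt{365041}$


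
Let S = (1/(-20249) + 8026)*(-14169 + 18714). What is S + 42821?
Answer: 739513542214/20249 ≈ 3.6521e+7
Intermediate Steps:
S = 738646459785/20249 (S = (-1/20249 + 8026)*4545 = (162518473/20249)*4545 = 738646459785/20249 ≈ 3.6478e+7)
S + 42821 = 738646459785/20249 + 42821 = 739513542214/20249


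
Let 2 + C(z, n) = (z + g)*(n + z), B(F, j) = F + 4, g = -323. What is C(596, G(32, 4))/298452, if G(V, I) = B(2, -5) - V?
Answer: 38902/74613 ≈ 0.52138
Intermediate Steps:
B(F, j) = 4 + F
G(V, I) = 6 - V (G(V, I) = (4 + 2) - V = 6 - V)
C(z, n) = -2 + (-323 + z)*(n + z) (C(z, n) = -2 + (z - 323)*(n + z) = -2 + (-323 + z)*(n + z))
C(596, G(32, 4))/298452 = (-2 + 596**2 - 323*(6 - 1*32) - 323*596 + (6 - 1*32)*596)/298452 = (-2 + 355216 - 323*(6 - 32) - 192508 + (6 - 32)*596)*(1/298452) = (-2 + 355216 - 323*(-26) - 192508 - 26*596)*(1/298452) = (-2 + 355216 + 8398 - 192508 - 15496)*(1/298452) = 155608*(1/298452) = 38902/74613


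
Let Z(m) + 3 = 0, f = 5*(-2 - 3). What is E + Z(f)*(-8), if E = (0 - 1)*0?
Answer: 24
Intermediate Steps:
f = -25 (f = 5*(-5) = -25)
E = 0 (E = -1*0 = 0)
Z(m) = -3 (Z(m) = -3 + 0 = -3)
E + Z(f)*(-8) = 0 - 3*(-8) = 0 + 24 = 24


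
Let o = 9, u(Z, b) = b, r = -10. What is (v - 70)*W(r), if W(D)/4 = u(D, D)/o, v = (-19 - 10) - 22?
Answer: 4840/9 ≈ 537.78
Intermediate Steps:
v = -51 (v = -29 - 22 = -51)
W(D) = 4*D/9 (W(D) = 4*(D/9) = 4*D/9)
(v - 70)*W(r) = (-51 - 70)*((4/9)*(-10)) = -121*(-40/9) = 4840/9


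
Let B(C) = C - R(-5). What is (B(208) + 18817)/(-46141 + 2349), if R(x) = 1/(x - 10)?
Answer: -2548/5865 ≈ -0.43444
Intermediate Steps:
R(x) = 1/(-10 + x)
B(C) = 1/15 + C (B(C) = C - 1/(-10 - 5) = C - 1/(-15) = C - 1*(-1/15) = C + 1/15 = 1/15 + C)
(B(208) + 18817)/(-46141 + 2349) = ((1/15 + 208) + 18817)/(-46141 + 2349) = (3121/15 + 18817)/(-43792) = (285376/15)*(-1/43792) = -2548/5865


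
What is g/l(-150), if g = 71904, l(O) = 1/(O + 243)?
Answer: 6687072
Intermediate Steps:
l(O) = 1/(243 + O)
g/l(-150) = 71904/(1/(243 - 150)) = 71904/(1/93) = 71904*93 = 6687072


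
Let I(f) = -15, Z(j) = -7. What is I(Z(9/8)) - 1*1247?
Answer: -1262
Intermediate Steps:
I(Z(9/8)) - 1*1247 = -15 - 1*1247 = -15 - 1247 = -1262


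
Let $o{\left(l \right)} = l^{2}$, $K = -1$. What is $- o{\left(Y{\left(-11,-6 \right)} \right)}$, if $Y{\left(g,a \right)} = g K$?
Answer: $-121$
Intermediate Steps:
$Y{\left(g,a \right)} = - g$ ($Y{\left(g,a \right)} = g \left(-1\right) = - g$)
$- o{\left(Y{\left(-11,-6 \right)} \right)} = - \left(\left(-1\right) \left(-11\right)\right)^{2} = - 11^{2} = \left(-1\right) 121 = -121$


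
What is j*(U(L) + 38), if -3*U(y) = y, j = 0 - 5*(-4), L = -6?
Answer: 800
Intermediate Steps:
j = 20 (j = 0 + 20 = 20)
U(y) = -y/3
j*(U(L) + 38) = 20*(-⅓*(-6) + 38) = 20*(2 + 38) = 20*40 = 800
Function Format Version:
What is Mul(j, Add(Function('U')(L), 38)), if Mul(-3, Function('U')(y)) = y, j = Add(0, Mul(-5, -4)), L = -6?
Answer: 800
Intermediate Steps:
j = 20 (j = Add(0, 20) = 20)
Function('U')(y) = Mul(Rational(-1, 3), y)
Mul(j, Add(Function('U')(L), 38)) = Mul(20, Add(Mul(Rational(-1, 3), -6), 38)) = Mul(20, Add(2, 38)) = Mul(20, 40) = 800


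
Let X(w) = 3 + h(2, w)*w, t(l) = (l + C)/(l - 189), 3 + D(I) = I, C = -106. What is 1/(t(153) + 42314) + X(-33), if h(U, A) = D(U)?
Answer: 54837288/1523257 ≈ 36.000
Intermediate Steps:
D(I) = -3 + I
h(U, A) = -3 + U
t(l) = (-106 + l)/(-189 + l) (t(l) = (l - 106)/(l - 189) = (-106 + l)/(-189 + l))
X(w) = 3 - w (X(w) = 3 + (-3 + 2)*w = 3 - w)
1/(t(153) + 42314) + X(-33) = 1/((-106 + 153)/(-189 + 153) + 42314) + (3 - 1*(-33)) = 1/(47/(-36) + 42314) + (3 + 33) = 1/(-1/36*47 + 42314) + 36 = 1/(-47/36 + 42314) + 36 = 1/(1523257/36) + 36 = 36/1523257 + 36 = 54837288/1523257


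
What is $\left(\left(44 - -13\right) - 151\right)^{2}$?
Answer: $8836$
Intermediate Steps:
$\left(\left(44 - -13\right) - 151\right)^{2} = \left(\left(44 + 13\right) - 151\right)^{2} = \left(57 - 151\right)^{2} = \left(-94\right)^{2} = 8836$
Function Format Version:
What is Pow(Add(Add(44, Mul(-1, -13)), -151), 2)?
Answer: 8836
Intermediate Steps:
Pow(Add(Add(44, Mul(-1, -13)), -151), 2) = Pow(Add(Add(44, 13), -151), 2) = Pow(Add(57, -151), 2) = Pow(-94, 2) = 8836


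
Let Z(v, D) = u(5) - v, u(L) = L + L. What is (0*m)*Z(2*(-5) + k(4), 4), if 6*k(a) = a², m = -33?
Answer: 0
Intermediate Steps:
k(a) = a²/6
u(L) = 2*L
Z(v, D) = 10 - v (Z(v, D) = 2*5 - v = 10 - v)
(0*m)*Z(2*(-5) + k(4), 4) = (0*(-33))*(10 - (2*(-5) + (⅙)*4²)) = 0*(10 - (-10 + (⅙)*16)) = 0*(10 - (-10 + 8/3)) = 0*(10 - 1*(-22/3)) = 0*(10 + 22/3) = 0*(52/3) = 0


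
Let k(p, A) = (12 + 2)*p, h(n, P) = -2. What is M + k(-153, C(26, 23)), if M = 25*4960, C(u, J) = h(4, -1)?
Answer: 121858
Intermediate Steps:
C(u, J) = -2
M = 124000
k(p, A) = 14*p
M + k(-153, C(26, 23)) = 124000 + 14*(-153) = 124000 - 2142 = 121858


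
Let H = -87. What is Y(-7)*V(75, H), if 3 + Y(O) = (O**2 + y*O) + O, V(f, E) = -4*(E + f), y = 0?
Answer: 1872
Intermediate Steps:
V(f, E) = -4*E - 4*f
Y(O) = -3 + O + O**2 (Y(O) = -3 + ((O**2 + 0*O) + O) = -3 + ((O**2 + 0) + O) = -3 + (O**2 + O) = -3 + (O + O**2) = -3 + O + O**2)
Y(-7)*V(75, H) = (-3 - 7 + (-7)**2)*(-4*(-87) - 4*75) = (-3 - 7 + 49)*(348 - 300) = 39*48 = 1872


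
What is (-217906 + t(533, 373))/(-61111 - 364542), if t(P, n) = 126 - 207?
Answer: 217987/425653 ≈ 0.51212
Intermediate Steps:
t(P, n) = -81
(-217906 + t(533, 373))/(-61111 - 364542) = (-217906 - 81)/(-61111 - 364542) = -217987/(-425653) = -217987*(-1/425653) = 217987/425653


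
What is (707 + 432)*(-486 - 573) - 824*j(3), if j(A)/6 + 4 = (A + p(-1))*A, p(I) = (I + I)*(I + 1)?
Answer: -1230921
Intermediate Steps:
p(I) = 2*I*(1 + I) (p(I) = (2*I)*(1 + I) = 2*I*(1 + I))
j(A) = -24 + 6*A² (j(A) = -24 + 6*((A + 2*(-1)*(1 - 1))*A) = -24 + 6*((A + 2*(-1)*0)*A) = -24 + 6*((A + 0)*A) = -24 + 6*(A*A) = -24 + 6*A²)
(707 + 432)*(-486 - 573) - 824*j(3) = (707 + 432)*(-486 - 573) - 824*(-24 + 6*3²) = 1139*(-1059) - 824*(-24 + 6*9) = -1206201 - 824*(-24 + 54) = -1206201 - 824*30 = -1206201 - 24720 = -1230921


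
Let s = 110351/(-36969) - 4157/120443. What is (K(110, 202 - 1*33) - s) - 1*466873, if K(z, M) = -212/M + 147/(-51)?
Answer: -5972479828958644240/12792484328091 ≈ -4.6687e+5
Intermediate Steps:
K(z, M) = -49/17 - 212/M (K(z, M) = -212/M + 147*(-1/51) = -212/M - 49/17 = -49/17 - 212/M)
s = -13444685626/4452657267 (s = 110351*(-1/36969) - 4157*1/120443 = -110351/36969 - 4157/120443 = -13444685626/4452657267 ≈ -3.0195)
(K(110, 202 - 1*33) - s) - 1*466873 = ((-49/17 - 212/(202 - 1*33)) - 1*(-13444685626/4452657267)) - 1*466873 = ((-49/17 - 212/(202 - 33)) + 13444685626/4452657267) - 466873 = ((-49/17 - 212/169) + 13444685626/4452657267) - 466873 = (-11885/2873 + 13444685626/4452657267) - 466873 = -14293249814797/12792484328091 - 466873 = -5972479828958644240/12792484328091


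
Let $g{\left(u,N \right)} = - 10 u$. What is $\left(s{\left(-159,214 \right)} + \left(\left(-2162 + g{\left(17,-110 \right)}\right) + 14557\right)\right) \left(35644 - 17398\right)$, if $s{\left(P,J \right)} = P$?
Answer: $220156236$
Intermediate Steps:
$\left(s{\left(-159,214 \right)} + \left(\left(-2162 + g{\left(17,-110 \right)}\right) + 14557\right)\right) \left(35644 - 17398\right) = \left(-159 + \left(\left(-2162 - 170\right) + 14557\right)\right) \left(35644 - 17398\right) = \left(-159 + \left(\left(-2162 - 170\right) + 14557\right)\right) 18246 = \left(-159 + \left(-2332 + 14557\right)\right) 18246 = \left(-159 + 12225\right) 18246 = 12066 \cdot 18246 = 220156236$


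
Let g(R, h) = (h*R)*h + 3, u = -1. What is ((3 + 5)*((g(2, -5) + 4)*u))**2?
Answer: 207936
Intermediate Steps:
g(R, h) = 3 + R*h**2 (g(R, h) = (R*h)*h + 3 = R*h**2 + 3 = 3 + R*h**2)
((3 + 5)*((g(2, -5) + 4)*u))**2 = ((3 + 5)*(((3 + 2*(-5)**2) + 4)*(-1)))**2 = (8*(((3 + 2*25) + 4)*(-1)))**2 = (8*(((3 + 50) + 4)*(-1)))**2 = (8*((53 + 4)*(-1)))**2 = (8*(57*(-1)))**2 = (8*(-57))**2 = (-456)**2 = 207936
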